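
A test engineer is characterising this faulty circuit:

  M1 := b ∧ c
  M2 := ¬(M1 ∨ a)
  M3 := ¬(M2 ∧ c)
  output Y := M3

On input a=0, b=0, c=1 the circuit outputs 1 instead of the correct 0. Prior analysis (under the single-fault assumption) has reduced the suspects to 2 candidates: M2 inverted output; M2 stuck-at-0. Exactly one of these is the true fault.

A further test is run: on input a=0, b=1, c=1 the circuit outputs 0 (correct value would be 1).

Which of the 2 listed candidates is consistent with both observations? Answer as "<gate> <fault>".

Evaluate each candidate on input a=0, b=1, c=1:
  M2 inverted output: M1=1, M2=1 [inverted output], M3=0 → 0 — matches
  M2 stuck-at-0: M1=1, M2=0 [stuck-at-0], M3=1 → 1 — eliminated
Only M2 inverted output reproduces the observed 0.

M2 inverted output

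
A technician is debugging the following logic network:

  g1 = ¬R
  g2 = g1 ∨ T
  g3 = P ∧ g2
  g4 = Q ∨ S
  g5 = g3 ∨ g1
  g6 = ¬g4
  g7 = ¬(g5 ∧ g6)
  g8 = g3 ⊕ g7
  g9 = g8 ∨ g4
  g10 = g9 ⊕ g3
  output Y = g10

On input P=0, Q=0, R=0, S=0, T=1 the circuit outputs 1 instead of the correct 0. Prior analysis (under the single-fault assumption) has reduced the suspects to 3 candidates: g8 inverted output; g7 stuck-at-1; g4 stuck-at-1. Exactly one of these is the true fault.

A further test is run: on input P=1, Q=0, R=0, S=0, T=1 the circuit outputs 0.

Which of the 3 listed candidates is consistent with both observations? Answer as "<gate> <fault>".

Evaluate each candidate on input P=1, Q=0, R=0, S=0, T=1:
  g8 inverted output: g1=1, g2=1, g3=1, g4=0, g5=1, g6=1, g7=0, g8=0 [inverted output], g9=0, g10=1 → 1 — eliminated
  g7 stuck-at-1: g1=1, g2=1, g3=1, g4=0, g5=1, g6=1, g7=1 [stuck-at-1], g8=0, g9=0, g10=1 → 1 — eliminated
  g4 stuck-at-1: g1=1, g2=1, g3=1, g4=1 [stuck-at-1], g5=1, g6=0, g7=1, g8=0, g9=1, g10=0 → 0 — matches
Only g4 stuck-at-1 reproduces the observed 0.

g4 stuck-at-1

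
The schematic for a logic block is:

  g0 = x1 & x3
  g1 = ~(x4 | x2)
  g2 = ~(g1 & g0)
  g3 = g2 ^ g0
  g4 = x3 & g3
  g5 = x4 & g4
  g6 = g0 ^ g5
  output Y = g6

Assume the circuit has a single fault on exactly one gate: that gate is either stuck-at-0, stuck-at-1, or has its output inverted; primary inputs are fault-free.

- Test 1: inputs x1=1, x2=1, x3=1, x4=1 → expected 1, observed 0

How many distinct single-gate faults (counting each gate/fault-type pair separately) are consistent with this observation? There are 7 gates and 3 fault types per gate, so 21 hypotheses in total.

Fault-free: g0=1, g1=0, g2=1, g3=0, g4=0, g5=0, g6=1 → 1. Observed 0.
  g0: none of the 3 fault types match ✗
  g1: stuck-at-1, inverted output ✓; others ✗
  g2: stuck-at-0, inverted output ✓; others ✗
  g3: stuck-at-1, inverted output ✓; others ✗
  g4: stuck-at-1, inverted output ✓; others ✗
  g5: stuck-at-1, inverted output ✓; others ✗
  g6: stuck-at-0, inverted output ✓; others ✗
Consistent faults: {g1 stuck-at-1, g1 inverted output, g2 stuck-at-0, g2 inverted output, g3 stuck-at-1, g3 inverted output, g4 stuck-at-1, g4 inverted output, g5 stuck-at-1, g5 inverted output, g6 stuck-at-0, g6 inverted output} — 12 in all.

12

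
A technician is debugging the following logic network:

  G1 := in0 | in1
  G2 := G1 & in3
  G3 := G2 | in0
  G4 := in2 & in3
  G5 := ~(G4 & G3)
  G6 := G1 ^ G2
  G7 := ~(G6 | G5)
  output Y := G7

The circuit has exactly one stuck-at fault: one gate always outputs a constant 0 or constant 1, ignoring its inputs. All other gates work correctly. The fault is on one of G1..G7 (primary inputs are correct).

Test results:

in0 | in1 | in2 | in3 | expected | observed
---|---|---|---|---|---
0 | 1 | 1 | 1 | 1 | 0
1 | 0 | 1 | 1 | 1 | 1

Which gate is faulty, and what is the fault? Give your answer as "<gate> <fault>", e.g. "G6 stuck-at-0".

G1 stuck-at-0

Fault-free values for test 1 (in0=0, in1=1, in2=1, in3=1): G1=1, G2=1, G3=1, G4=1, G5=0, G6=0, G7=1, giving Y=1. Observed 0.
Test 1: faults giving observed 0 are {G1 stuck-at-0, G2 stuck-at-0, G3 stuck-at-0, G4 stuck-at-0, G5 stuck-at-1, G6 stuck-at-1, G7 stuck-at-0}.
Test 2 (in0=1, in1=0, in2=1, in3=1): fault-free G1=1, G2=1, G3=1, G4=1, G5=0, G6=0, G7=1 → 1; observed 1. Eliminates G2 stuck-at-0, G3 stuck-at-0, G4 stuck-at-0, G5 stuck-at-1, G6 stuck-at-1, G7 stuck-at-0.
Only G1 stuck-at-0 is consistent with every test.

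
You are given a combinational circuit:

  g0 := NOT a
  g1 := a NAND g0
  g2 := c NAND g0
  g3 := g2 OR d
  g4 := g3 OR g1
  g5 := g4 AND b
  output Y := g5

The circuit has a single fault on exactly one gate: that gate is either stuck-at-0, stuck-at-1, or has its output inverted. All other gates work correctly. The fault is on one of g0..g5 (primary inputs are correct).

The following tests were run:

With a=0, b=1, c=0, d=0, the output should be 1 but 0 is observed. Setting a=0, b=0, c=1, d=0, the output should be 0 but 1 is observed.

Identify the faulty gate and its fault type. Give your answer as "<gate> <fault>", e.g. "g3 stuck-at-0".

Fault-free values for test 1 (a=0, b=1, c=0, d=0): g0=1, g1=1, g2=1, g3=1, g4=1, g5=1, giving Y=1. Observed 0.
Test 1: faults giving observed 0 are {g4 stuck-at-0, g4 inverted output, g5 stuck-at-0, g5 inverted output}.
Test 2 (a=0, b=0, c=1, d=0): fault-free g0=1, g1=1, g2=0, g3=0, g4=1, g5=0 → 0; observed 1. Eliminates g4 stuck-at-0, g4 inverted output, g5 stuck-at-0.
Only g5 inverted output is consistent with every test.

g5 inverted output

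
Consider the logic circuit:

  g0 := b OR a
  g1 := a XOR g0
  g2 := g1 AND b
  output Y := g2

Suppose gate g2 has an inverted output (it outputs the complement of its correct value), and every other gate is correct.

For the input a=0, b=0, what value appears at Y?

1

Propagate with g2 forced: g0=0, g1=0, g2=1 [inverted output].
So Y = 1. (Without the fault it would be 0.)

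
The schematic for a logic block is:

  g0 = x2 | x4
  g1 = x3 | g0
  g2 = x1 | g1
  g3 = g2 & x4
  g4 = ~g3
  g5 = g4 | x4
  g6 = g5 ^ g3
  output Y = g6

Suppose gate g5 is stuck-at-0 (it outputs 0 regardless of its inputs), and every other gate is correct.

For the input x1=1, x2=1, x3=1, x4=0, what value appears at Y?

0

Propagate with g5 forced: g0=1, g1=1, g2=1, g3=0, g4=1, g5=0 [stuck-at-0], g6=0.
So Y = 0. (Without the fault it would be 1.)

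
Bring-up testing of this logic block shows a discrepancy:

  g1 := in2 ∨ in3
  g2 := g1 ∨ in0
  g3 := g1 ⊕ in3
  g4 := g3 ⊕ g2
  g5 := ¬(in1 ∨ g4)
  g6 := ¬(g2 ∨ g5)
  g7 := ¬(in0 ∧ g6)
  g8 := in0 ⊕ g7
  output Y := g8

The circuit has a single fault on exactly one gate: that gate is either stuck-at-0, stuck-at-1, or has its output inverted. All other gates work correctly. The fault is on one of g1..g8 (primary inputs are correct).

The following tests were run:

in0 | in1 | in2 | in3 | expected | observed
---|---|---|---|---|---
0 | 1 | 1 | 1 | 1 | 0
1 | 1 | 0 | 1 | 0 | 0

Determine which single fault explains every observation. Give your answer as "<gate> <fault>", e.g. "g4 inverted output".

Fault-free values for test 1 (in0=0, in1=1, in2=1, in3=1): g1=1, g2=1, g3=0, g4=1, g5=0, g6=0, g7=1, g8=1, giving Y=1. Observed 0.
Test 1: faults giving observed 0 are {g7 stuck-at-0, g7 inverted output, g8 stuck-at-0, g8 inverted output}.
Test 2 (in0=1, in1=1, in2=0, in3=1): fault-free g1=1, g2=1, g3=0, g4=1, g5=0, g6=0, g7=1, g8=0 → 0; observed 0. Eliminates g7 stuck-at-0, g7 inverted output, g8 inverted output.
Only g8 stuck-at-0 is consistent with every test.

g8 stuck-at-0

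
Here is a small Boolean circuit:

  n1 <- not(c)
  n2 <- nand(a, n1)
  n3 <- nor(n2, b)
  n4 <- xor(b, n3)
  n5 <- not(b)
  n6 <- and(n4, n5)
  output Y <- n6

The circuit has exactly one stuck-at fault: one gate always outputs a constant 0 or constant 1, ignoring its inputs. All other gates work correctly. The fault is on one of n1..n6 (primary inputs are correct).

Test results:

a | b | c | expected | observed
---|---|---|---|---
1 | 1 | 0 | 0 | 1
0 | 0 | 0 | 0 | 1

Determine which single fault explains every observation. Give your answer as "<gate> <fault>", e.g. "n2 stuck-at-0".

Fault-free values for test 1 (a=1, b=1, c=0): n1=1, n2=0, n3=0, n4=1, n5=0, n6=0, giving Y=0. Observed 1.
Test 1: faults giving observed 1 are {n5 stuck-at-1, n6 stuck-at-1}.
Test 2 (a=0, b=0, c=0): fault-free n1=1, n2=1, n3=0, n4=0, n5=1, n6=0 → 0; observed 1. Eliminates n5 stuck-at-1.
Only n6 stuck-at-1 is consistent with every test.

n6 stuck-at-1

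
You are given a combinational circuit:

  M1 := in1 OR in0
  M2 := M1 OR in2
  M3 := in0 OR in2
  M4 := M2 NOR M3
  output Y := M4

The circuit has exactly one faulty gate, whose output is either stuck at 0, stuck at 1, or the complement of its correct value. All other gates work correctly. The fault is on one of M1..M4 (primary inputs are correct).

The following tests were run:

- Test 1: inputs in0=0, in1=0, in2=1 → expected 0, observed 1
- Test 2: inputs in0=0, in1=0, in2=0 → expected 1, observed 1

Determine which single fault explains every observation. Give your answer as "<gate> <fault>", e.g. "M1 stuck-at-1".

M4 stuck-at-1

Fault-free values for test 1 (in0=0, in1=0, in2=1): M1=0, M2=1, M3=1, M4=0, giving Y=0. Observed 1.
Test 1: faults giving observed 1 are {M4 stuck-at-1, M4 inverted output}.
Test 2 (in0=0, in1=0, in2=0): fault-free M1=0, M2=0, M3=0, M4=1 → 1; observed 1. Eliminates M4 inverted output.
Only M4 stuck-at-1 is consistent with every test.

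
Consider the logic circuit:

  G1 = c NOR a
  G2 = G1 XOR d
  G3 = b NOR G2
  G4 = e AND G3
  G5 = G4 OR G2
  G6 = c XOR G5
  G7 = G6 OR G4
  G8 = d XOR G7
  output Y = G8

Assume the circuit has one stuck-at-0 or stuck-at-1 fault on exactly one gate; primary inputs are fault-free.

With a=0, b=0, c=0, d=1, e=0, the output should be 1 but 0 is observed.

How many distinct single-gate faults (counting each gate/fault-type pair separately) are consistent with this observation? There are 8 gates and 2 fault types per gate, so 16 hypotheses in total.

7

Fault-free: G1=1, G2=0, G3=1, G4=0, G5=0, G6=0, G7=0, G8=1 → 1. Observed 0.
  G1: stuck-at-0 ✓; others ✗
  G2: stuck-at-1 ✓; others ✗
  G3: none of the 2 fault types match ✗
  G4: stuck-at-1 ✓; others ✗
  G5: stuck-at-1 ✓; others ✗
  G6: stuck-at-1 ✓; others ✗
  G7: stuck-at-1 ✓; others ✗
  G8: stuck-at-0 ✓; others ✗
Consistent faults: {G1 stuck-at-0, G2 stuck-at-1, G4 stuck-at-1, G5 stuck-at-1, G6 stuck-at-1, G7 stuck-at-1, G8 stuck-at-0} — 7 in all.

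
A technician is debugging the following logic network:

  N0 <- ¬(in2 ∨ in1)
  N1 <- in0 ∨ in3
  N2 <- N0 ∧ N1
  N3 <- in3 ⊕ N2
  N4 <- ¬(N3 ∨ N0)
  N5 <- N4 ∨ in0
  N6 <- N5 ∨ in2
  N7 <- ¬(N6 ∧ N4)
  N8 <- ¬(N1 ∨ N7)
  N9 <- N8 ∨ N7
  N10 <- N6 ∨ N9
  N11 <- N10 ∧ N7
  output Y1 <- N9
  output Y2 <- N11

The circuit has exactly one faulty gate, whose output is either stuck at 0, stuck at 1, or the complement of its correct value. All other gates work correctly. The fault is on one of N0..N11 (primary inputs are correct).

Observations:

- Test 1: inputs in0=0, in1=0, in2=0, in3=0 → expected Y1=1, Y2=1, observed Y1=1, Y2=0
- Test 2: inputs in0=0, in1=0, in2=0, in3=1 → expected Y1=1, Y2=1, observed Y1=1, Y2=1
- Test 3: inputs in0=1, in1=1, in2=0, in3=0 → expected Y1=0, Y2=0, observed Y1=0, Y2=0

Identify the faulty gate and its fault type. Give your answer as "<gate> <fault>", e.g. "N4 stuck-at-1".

N0 stuck-at-0

Fault-free values for test 1 (in0=0, in1=0, in2=0, in3=0): N0=1, N1=0, N2=0, N3=0, N4=0, N5=0, N6=0, N7=1, N8=0, N9=1, N10=1, N11=1, giving Y1=1, Y2=1. Observed Y1=1, Y2=0.
Test 1: faults giving observed Y1=1, Y2=0 are {N0 stuck-at-0, N0 inverted output, N4 stuck-at-1, N4 inverted output, N7 stuck-at-0, N7 inverted output, N10 stuck-at-0, N10 inverted output, N11 stuck-at-0, N11 inverted output}.
Test 2 (in0=0, in1=0, in2=0, in3=1): fault-free N0=1, N1=1, N2=1, N3=0, N4=0, N5=0, N6=0, N7=1, N8=0, N9=1, N10=1, N11=1 → Y1=1, Y2=1; observed Y1=1, Y2=1. Eliminates N4 stuck-at-1, N4 inverted output, N7 stuck-at-0, N7 inverted output, N10 stuck-at-0, N10 inverted output, N11 stuck-at-0, N11 inverted output.
Test 3 (in0=1, in1=1, in2=0, in3=0): fault-free N0=0, N1=1, N2=0, N3=0, N4=1, N5=1, N6=1, N7=0, N8=0, N9=0, N10=1, N11=0 → Y1=0, Y2=0; observed Y1=0, Y2=0. Eliminates N0 inverted output.
Only N0 stuck-at-0 is consistent with every test.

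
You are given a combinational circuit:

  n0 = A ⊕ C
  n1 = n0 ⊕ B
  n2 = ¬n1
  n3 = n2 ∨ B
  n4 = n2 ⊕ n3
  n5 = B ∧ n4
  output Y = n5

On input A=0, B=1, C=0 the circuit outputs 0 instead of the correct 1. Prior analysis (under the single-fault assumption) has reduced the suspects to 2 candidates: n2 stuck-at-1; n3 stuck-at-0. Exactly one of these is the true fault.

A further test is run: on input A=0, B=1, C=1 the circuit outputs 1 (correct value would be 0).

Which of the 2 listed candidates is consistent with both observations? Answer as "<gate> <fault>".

n3 stuck-at-0

Evaluate each candidate on input A=0, B=1, C=1:
  n2 stuck-at-1: n0=1, n1=0, n2=1 [stuck-at-1], n3=1, n4=0, n5=0 → 0 — eliminated
  n3 stuck-at-0: n0=1, n1=0, n2=1, n3=0 [stuck-at-0], n4=1, n5=1 → 1 — matches
Only n3 stuck-at-0 reproduces the observed 1.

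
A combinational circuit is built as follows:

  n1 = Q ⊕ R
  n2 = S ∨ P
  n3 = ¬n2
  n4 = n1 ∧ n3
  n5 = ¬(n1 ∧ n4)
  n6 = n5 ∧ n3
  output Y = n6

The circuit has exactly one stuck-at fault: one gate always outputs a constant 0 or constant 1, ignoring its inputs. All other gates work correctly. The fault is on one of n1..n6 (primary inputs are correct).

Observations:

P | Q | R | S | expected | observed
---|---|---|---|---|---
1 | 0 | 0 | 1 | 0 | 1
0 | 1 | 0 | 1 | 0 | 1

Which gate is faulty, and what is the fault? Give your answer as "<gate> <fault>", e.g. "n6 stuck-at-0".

n6 stuck-at-1

Fault-free values for test 1 (P=1, Q=0, R=0, S=1): n1=0, n2=1, n3=0, n4=0, n5=1, n6=0, giving Y=0. Observed 1.
Test 1: faults giving observed 1 are {n2 stuck-at-0, n3 stuck-at-1, n6 stuck-at-1}.
Test 2 (P=0, Q=1, R=0, S=1): fault-free n1=1, n2=1, n3=0, n4=0, n5=1, n6=0 → 0; observed 1. Eliminates n2 stuck-at-0, n3 stuck-at-1.
Only n6 stuck-at-1 is consistent with every test.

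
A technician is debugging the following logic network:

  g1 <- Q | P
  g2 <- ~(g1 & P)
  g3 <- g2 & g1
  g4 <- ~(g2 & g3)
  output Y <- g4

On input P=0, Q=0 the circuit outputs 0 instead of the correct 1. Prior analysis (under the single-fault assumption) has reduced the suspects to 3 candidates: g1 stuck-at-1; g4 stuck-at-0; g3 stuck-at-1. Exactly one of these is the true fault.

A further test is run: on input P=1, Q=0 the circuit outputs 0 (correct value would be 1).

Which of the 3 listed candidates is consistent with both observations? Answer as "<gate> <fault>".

Evaluate each candidate on input P=1, Q=0:
  g1 stuck-at-1: g1=1 [stuck-at-1], g2=0, g3=0, g4=1 → 1 — eliminated
  g4 stuck-at-0: g1=1, g2=0, g3=0, g4=0 [stuck-at-0] → 0 — matches
  g3 stuck-at-1: g1=1, g2=0, g3=1 [stuck-at-1], g4=1 → 1 — eliminated
Only g4 stuck-at-0 reproduces the observed 0.

g4 stuck-at-0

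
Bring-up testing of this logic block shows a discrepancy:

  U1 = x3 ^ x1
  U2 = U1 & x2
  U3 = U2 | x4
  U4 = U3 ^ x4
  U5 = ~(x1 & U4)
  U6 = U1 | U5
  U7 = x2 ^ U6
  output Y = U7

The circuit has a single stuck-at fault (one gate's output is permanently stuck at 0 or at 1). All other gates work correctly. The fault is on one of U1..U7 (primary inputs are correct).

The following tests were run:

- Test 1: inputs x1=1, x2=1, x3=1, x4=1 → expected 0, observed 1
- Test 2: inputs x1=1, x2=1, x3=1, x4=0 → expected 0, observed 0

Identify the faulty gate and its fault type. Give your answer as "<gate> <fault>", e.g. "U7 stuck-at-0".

Fault-free values for test 1 (x1=1, x2=1, x3=1, x4=1): U1=0, U2=0, U3=1, U4=0, U5=1, U6=1, U7=0, giving Y=0. Observed 1.
Test 1: faults giving observed 1 are {U3 stuck-at-0, U4 stuck-at-1, U5 stuck-at-0, U6 stuck-at-0, U7 stuck-at-1}.
Test 2 (x1=1, x2=1, x3=1, x4=0): fault-free U1=0, U2=0, U3=0, U4=0, U5=1, U6=1, U7=0 → 0; observed 0. Eliminates U4 stuck-at-1, U5 stuck-at-0, U6 stuck-at-0, U7 stuck-at-1.
Only U3 stuck-at-0 is consistent with every test.

U3 stuck-at-0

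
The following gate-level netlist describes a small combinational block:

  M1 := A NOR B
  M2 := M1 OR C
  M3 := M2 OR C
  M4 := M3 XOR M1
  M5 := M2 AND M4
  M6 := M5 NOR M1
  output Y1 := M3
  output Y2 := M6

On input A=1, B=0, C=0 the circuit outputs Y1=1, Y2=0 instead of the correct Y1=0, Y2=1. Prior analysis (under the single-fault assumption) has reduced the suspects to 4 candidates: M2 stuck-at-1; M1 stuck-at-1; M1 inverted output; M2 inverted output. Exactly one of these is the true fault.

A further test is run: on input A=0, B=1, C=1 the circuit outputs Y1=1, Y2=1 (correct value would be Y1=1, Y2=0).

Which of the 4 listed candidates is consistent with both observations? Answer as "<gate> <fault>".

M2 inverted output

Evaluate each candidate on input A=0, B=1, C=1:
  M2 stuck-at-1: M1=0, M2=1 [stuck-at-1], M3=1, M4=1, M5=1, M6=0 → Y1=1, Y2=0 — eliminated
  M1 stuck-at-1: M1=1 [stuck-at-1], M2=1, M3=1, M4=0, M5=0, M6=0 → Y1=1, Y2=0 — eliminated
  M1 inverted output: M1=1 [inverted output], M2=1, M3=1, M4=0, M5=0, M6=0 → Y1=1, Y2=0 — eliminated
  M2 inverted output: M1=0, M2=0 [inverted output], M3=1, M4=1, M5=0, M6=1 → Y1=1, Y2=1 — matches
Only M2 inverted output reproduces the observed Y1=1, Y2=1.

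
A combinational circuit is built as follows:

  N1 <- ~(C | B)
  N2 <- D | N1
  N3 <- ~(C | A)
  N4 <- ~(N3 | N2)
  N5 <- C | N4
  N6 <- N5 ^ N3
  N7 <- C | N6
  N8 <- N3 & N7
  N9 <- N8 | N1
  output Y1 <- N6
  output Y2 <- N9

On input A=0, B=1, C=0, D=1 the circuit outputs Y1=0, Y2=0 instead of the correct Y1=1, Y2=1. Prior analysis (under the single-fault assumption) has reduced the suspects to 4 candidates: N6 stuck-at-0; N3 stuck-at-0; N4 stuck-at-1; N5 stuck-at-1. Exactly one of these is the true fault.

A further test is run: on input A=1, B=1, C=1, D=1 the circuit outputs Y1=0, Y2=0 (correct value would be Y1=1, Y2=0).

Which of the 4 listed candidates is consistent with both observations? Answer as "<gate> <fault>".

N6 stuck-at-0

Evaluate each candidate on input A=1, B=1, C=1, D=1:
  N6 stuck-at-0: N1=0, N2=1, N3=0, N4=0, N5=1, N6=0 [stuck-at-0], N7=1, N8=0, N9=0 → Y1=0, Y2=0 — matches
  N3 stuck-at-0: N1=0, N2=1, N3=0 [stuck-at-0], N4=0, N5=1, N6=1, N7=1, N8=0, N9=0 → Y1=1, Y2=0 — eliminated
  N4 stuck-at-1: N1=0, N2=1, N3=0, N4=1 [stuck-at-1], N5=1, N6=1, N7=1, N8=0, N9=0 → Y1=1, Y2=0 — eliminated
  N5 stuck-at-1: N1=0, N2=1, N3=0, N4=0, N5=1 [stuck-at-1], N6=1, N7=1, N8=0, N9=0 → Y1=1, Y2=0 — eliminated
Only N6 stuck-at-0 reproduces the observed Y1=0, Y2=0.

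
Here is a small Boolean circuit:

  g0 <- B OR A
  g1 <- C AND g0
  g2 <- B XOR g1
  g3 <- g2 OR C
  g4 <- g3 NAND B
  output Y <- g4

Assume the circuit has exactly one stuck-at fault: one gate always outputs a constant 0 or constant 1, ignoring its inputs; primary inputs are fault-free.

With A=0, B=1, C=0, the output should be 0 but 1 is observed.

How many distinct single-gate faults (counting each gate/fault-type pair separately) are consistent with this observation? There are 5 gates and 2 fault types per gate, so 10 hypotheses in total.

4

Fault-free: g0=1, g1=0, g2=1, g3=1, g4=0 → 0. Observed 1.
  g0 stuck-at-0: output 0 ✗
  g0 stuck-at-1: output 0 ✗
  g1 stuck-at-0: output 0 ✗
  g1 stuck-at-1: output 1 ✓
  g2 stuck-at-0: output 1 ✓
  g2 stuck-at-1: output 0 ✗
  g3 stuck-at-0: output 1 ✓
  g3 stuck-at-1: output 0 ✗
  g4 stuck-at-0: output 0 ✗
  g4 stuck-at-1: output 1 ✓
Consistent faults: {g1 stuck-at-1, g2 stuck-at-0, g3 stuck-at-0, g4 stuck-at-1} — 4 in all.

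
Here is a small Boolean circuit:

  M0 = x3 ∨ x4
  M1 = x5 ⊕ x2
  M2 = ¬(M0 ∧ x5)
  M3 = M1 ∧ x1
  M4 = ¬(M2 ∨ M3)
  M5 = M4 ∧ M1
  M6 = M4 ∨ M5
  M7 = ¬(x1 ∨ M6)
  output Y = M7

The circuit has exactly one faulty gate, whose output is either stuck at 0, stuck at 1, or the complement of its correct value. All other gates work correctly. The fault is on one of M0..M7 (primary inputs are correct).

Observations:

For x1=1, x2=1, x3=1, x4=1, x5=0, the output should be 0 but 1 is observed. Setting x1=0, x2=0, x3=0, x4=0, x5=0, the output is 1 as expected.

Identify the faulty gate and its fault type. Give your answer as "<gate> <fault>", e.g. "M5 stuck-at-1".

M7 stuck-at-1

Fault-free values for test 1 (x1=1, x2=1, x3=1, x4=1, x5=0): M0=1, M1=1, M2=1, M3=1, M4=0, M5=0, M6=0, M7=0, giving Y=0. Observed 1.
Test 1: faults giving observed 1 are {M7 stuck-at-1, M7 inverted output}.
Test 2 (x1=0, x2=0, x3=0, x4=0, x5=0): fault-free M0=0, M1=0, M2=1, M3=0, M4=0, M5=0, M6=0, M7=1 → 1; observed 1. Eliminates M7 inverted output.
Only M7 stuck-at-1 is consistent with every test.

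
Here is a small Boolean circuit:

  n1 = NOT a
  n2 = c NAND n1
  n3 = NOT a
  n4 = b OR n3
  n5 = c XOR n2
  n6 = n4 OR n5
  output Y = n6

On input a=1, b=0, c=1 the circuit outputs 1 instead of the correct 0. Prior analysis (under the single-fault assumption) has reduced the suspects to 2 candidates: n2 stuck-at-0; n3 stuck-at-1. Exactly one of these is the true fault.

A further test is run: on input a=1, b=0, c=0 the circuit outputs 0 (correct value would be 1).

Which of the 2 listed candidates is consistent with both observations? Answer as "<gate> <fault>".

n2 stuck-at-0

Evaluate each candidate on input a=1, b=0, c=0:
  n2 stuck-at-0: n1=0, n2=0 [stuck-at-0], n3=0, n4=0, n5=0, n6=0 → 0 — matches
  n3 stuck-at-1: n1=0, n2=1, n3=1 [stuck-at-1], n4=1, n5=1, n6=1 → 1 — eliminated
Only n2 stuck-at-0 reproduces the observed 0.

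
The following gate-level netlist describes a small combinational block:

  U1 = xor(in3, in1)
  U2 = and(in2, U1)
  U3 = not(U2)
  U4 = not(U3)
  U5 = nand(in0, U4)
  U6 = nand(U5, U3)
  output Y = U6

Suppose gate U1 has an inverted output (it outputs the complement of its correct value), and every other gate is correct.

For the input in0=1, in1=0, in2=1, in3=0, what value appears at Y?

Propagate with U1 forced: U1=1 [inverted output], U2=1, U3=0, U4=1, U5=0, U6=1.
So Y = 1. (Without the fault it would be 0.)

1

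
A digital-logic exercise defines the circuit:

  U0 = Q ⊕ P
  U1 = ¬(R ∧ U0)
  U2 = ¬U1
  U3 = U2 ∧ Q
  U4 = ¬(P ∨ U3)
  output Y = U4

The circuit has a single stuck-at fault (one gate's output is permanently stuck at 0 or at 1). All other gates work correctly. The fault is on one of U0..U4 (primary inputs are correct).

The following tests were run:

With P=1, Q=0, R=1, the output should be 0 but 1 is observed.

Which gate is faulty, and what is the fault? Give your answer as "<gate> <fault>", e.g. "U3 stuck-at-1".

Fault-free values for test 1 (P=1, Q=0, R=1): U0=1, U1=0, U2=1, U3=0, U4=0, giving Y=0. Observed 1.
Test 1: faults giving observed 1 are {U4 stuck-at-1}.
Only U4 stuck-at-1 is consistent with every test.

U4 stuck-at-1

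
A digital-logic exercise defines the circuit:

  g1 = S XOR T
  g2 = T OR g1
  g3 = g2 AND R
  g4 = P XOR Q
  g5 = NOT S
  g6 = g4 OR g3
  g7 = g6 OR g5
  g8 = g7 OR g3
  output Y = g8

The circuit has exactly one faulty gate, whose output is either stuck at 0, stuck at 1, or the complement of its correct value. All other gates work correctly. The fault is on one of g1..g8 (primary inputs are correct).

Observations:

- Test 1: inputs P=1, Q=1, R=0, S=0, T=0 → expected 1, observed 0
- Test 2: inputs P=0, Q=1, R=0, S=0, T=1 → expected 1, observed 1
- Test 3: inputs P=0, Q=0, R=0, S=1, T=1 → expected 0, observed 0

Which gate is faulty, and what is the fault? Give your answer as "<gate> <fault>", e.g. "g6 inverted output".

g5 stuck-at-0

Fault-free values for test 1 (P=1, Q=1, R=0, S=0, T=0): g1=0, g2=0, g3=0, g4=0, g5=1, g6=0, g7=1, g8=1, giving Y=1. Observed 0.
Test 1: faults giving observed 0 are {g5 stuck-at-0, g5 inverted output, g7 stuck-at-0, g7 inverted output, g8 stuck-at-0, g8 inverted output}.
Test 2 (P=0, Q=1, R=0, S=0, T=1): fault-free g1=1, g2=1, g3=0, g4=1, g5=1, g6=1, g7=1, g8=1 → 1; observed 1. Eliminates g7 stuck-at-0, g7 inverted output, g8 stuck-at-0, g8 inverted output.
Test 3 (P=0, Q=0, R=0, S=1, T=1): fault-free g1=0, g2=1, g3=0, g4=0, g5=0, g6=0, g7=0, g8=0 → 0; observed 0. Eliminates g5 inverted output.
Only g5 stuck-at-0 is consistent with every test.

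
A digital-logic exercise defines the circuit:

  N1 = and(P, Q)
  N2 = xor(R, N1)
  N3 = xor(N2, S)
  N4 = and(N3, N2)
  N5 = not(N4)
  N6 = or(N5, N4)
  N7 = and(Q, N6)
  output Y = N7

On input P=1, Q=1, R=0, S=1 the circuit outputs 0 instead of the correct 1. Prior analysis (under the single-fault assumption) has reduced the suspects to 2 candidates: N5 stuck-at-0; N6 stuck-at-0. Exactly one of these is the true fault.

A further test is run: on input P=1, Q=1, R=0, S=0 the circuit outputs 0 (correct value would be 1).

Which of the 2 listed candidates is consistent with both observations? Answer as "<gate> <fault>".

N6 stuck-at-0

Evaluate each candidate on input P=1, Q=1, R=0, S=0:
  N5 stuck-at-0: N1=1, N2=1, N3=1, N4=1, N5=0 [stuck-at-0], N6=1, N7=1 → 1 — eliminated
  N6 stuck-at-0: N1=1, N2=1, N3=1, N4=1, N5=0, N6=0 [stuck-at-0], N7=0 → 0 — matches
Only N6 stuck-at-0 reproduces the observed 0.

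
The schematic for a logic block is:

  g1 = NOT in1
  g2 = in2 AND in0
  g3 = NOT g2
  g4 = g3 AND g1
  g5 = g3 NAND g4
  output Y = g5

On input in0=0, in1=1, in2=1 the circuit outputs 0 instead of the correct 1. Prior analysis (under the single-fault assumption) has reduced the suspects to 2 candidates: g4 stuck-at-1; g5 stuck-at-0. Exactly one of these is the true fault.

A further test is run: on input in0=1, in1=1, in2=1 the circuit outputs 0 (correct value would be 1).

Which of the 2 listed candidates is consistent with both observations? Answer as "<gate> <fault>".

Evaluate each candidate on input in0=1, in1=1, in2=1:
  g4 stuck-at-1: g1=0, g2=1, g3=0, g4=1 [stuck-at-1], g5=1 → 1 — eliminated
  g5 stuck-at-0: g1=0, g2=1, g3=0, g4=0, g5=0 [stuck-at-0] → 0 — matches
Only g5 stuck-at-0 reproduces the observed 0.

g5 stuck-at-0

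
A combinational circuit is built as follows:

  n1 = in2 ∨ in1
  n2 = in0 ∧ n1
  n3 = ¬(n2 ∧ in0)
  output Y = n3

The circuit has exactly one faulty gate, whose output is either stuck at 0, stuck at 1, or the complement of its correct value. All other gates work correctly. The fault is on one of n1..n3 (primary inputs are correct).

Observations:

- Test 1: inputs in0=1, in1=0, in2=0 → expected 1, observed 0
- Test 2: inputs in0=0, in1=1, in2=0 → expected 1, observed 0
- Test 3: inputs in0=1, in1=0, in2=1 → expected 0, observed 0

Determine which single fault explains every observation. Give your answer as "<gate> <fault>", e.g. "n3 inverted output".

n3 stuck-at-0

Fault-free values for test 1 (in0=1, in1=0, in2=0): n1=0, n2=0, n3=1, giving Y=1. Observed 0.
Test 1: faults giving observed 0 are {n1 stuck-at-1, n1 inverted output, n2 stuck-at-1, n2 inverted output, n3 stuck-at-0, n3 inverted output}.
Test 2 (in0=0, in1=1, in2=0): fault-free n1=1, n2=0, n3=1 → 1; observed 0. Eliminates n1 stuck-at-1, n1 inverted output, n2 stuck-at-1, n2 inverted output.
Test 3 (in0=1, in1=0, in2=1): fault-free n1=1, n2=1, n3=0 → 0; observed 0. Eliminates n3 inverted output.
Only n3 stuck-at-0 is consistent with every test.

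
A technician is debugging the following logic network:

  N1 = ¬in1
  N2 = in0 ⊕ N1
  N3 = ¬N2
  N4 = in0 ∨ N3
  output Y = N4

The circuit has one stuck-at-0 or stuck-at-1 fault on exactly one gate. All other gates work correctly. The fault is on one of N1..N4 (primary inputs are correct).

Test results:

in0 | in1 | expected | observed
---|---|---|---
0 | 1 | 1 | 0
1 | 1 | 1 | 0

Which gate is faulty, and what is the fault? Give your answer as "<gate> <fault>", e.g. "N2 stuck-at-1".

Fault-free values for test 1 (in0=0, in1=1): N1=0, N2=0, N3=1, N4=1, giving Y=1. Observed 0.
Test 1: faults giving observed 0 are {N1 stuck-at-1, N2 stuck-at-1, N3 stuck-at-0, N4 stuck-at-0}.
Test 2 (in0=1, in1=1): fault-free N1=0, N2=1, N3=0, N4=1 → 1; observed 0. Eliminates N1 stuck-at-1, N2 stuck-at-1, N3 stuck-at-0.
Only N4 stuck-at-0 is consistent with every test.

N4 stuck-at-0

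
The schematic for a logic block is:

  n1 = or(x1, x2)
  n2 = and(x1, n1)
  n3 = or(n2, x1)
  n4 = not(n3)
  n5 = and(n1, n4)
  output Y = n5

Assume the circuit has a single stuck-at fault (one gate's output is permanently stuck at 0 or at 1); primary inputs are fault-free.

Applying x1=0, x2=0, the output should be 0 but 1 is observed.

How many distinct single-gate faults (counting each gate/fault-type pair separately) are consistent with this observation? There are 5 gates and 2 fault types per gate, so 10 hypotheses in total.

2

Fault-free: n1=0, n2=0, n3=0, n4=1, n5=0 → 0. Observed 1.
  n1 stuck-at-0: output 0 ✗
  n1 stuck-at-1: output 1 ✓
  n2 stuck-at-0: output 0 ✗
  n2 stuck-at-1: output 0 ✗
  n3 stuck-at-0: output 0 ✗
  n3 stuck-at-1: output 0 ✗
  n4 stuck-at-0: output 0 ✗
  n4 stuck-at-1: output 0 ✗
  n5 stuck-at-0: output 0 ✗
  n5 stuck-at-1: output 1 ✓
Consistent faults: {n1 stuck-at-1, n5 stuck-at-1} — 2 in all.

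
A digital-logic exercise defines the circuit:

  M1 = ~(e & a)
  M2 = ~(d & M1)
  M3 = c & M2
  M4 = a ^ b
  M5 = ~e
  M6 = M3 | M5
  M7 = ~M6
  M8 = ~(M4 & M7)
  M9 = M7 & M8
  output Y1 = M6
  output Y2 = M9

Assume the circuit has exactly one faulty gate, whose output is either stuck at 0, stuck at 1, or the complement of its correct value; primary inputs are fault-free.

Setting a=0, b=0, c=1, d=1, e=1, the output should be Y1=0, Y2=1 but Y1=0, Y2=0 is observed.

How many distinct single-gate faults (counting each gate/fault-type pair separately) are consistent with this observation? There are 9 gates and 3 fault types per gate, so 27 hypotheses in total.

Fault-free: M1=1, M2=0, M3=0, M4=0, M5=0, M6=0, M7=1, M8=1, M9=1 → Y1=0, Y2=1. Observed Y1=0, Y2=0.
  M1: none of the 3 fault types match ✗
  M2: none of the 3 fault types match ✗
  M3: none of the 3 fault types match ✗
  M4: stuck-at-1, inverted output ✓; others ✗
  M5: none of the 3 fault types match ✗
  M6: none of the 3 fault types match ✗
  M7: stuck-at-0, inverted output ✓; others ✗
  M8: stuck-at-0, inverted output ✓; others ✗
  M9: stuck-at-0, inverted output ✓; others ✗
Consistent faults: {M4 stuck-at-1, M4 inverted output, M7 stuck-at-0, M7 inverted output, M8 stuck-at-0, M8 inverted output, M9 stuck-at-0, M9 inverted output} — 8 in all.

8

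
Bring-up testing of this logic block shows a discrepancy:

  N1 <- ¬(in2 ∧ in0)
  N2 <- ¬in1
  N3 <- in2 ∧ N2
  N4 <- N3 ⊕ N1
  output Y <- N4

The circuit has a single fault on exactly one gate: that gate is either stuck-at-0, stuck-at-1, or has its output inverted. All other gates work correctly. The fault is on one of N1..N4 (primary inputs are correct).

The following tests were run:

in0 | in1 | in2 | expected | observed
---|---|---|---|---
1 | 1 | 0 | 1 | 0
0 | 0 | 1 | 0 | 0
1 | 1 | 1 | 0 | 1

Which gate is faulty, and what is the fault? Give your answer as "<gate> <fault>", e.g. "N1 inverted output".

Fault-free values for test 1 (in0=1, in1=1, in2=0): N1=1, N2=0, N3=0, N4=1, giving Y=1. Observed 0.
Test 1: faults giving observed 0 are {N1 stuck-at-0, N1 inverted output, N3 stuck-at-1, N3 inverted output, N4 stuck-at-0, N4 inverted output}.
Test 2 (in0=0, in1=0, in2=1): fault-free N1=1, N2=1, N3=1, N4=0 → 0; observed 0. Eliminates N1 stuck-at-0, N1 inverted output, N3 inverted output, N4 inverted output.
Test 3 (in0=1, in1=1, in2=1): fault-free N1=0, N2=0, N3=0, N4=0 → 0; observed 1. Eliminates N4 stuck-at-0.
Only N3 stuck-at-1 is consistent with every test.

N3 stuck-at-1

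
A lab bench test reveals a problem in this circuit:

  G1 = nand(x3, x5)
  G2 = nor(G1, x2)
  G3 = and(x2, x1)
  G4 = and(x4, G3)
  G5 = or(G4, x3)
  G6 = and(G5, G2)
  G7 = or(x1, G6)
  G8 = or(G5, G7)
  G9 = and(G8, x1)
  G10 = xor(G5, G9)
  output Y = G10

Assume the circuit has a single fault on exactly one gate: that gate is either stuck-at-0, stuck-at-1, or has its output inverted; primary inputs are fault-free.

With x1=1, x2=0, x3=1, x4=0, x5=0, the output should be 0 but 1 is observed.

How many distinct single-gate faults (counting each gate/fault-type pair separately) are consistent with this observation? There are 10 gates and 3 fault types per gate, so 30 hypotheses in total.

8

Fault-free: G1=1, G2=0, G3=0, G4=0, G5=1, G6=0, G7=1, G8=1, G9=1, G10=0 → 0. Observed 1.
  G1: none of the 3 fault types match ✗
  G2: none of the 3 fault types match ✗
  G3: none of the 3 fault types match ✗
  G4: none of the 3 fault types match ✗
  G5: stuck-at-0, inverted output ✓; others ✗
  G6: none of the 3 fault types match ✗
  G7: none of the 3 fault types match ✗
  G8: stuck-at-0, inverted output ✓; others ✗
  G9: stuck-at-0, inverted output ✓; others ✗
  G10: stuck-at-1, inverted output ✓; others ✗
Consistent faults: {G5 stuck-at-0, G5 inverted output, G8 stuck-at-0, G8 inverted output, G9 stuck-at-0, G9 inverted output, G10 stuck-at-1, G10 inverted output} — 8 in all.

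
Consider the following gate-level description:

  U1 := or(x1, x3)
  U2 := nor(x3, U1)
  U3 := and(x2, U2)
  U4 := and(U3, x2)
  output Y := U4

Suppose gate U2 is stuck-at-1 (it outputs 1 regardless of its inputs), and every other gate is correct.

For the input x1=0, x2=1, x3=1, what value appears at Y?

1

Propagate with U2 forced: U1=1, U2=1 [stuck-at-1], U3=1, U4=1.
So Y = 1. (Without the fault it would be 0.)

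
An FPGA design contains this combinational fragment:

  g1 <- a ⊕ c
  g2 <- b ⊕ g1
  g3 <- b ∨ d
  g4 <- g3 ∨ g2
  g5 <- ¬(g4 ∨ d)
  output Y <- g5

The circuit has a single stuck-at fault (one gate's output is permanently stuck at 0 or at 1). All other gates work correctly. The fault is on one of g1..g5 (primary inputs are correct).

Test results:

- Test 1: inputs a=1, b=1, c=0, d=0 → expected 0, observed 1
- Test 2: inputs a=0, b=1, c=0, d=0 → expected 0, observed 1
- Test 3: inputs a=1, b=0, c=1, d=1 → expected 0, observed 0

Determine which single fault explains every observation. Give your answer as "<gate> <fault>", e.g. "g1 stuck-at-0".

g4 stuck-at-0

Fault-free values for test 1 (a=1, b=1, c=0, d=0): g1=1, g2=0, g3=1, g4=1, g5=0, giving Y=0. Observed 1.
Test 1: faults giving observed 1 are {g3 stuck-at-0, g4 stuck-at-0, g5 stuck-at-1}.
Test 2 (a=0, b=1, c=0, d=0): fault-free g1=0, g2=1, g3=1, g4=1, g5=0 → 0; observed 1. Eliminates g3 stuck-at-0.
Test 3 (a=1, b=0, c=1, d=1): fault-free g1=0, g2=0, g3=1, g4=1, g5=0 → 0; observed 0. Eliminates g5 stuck-at-1.
Only g4 stuck-at-0 is consistent with every test.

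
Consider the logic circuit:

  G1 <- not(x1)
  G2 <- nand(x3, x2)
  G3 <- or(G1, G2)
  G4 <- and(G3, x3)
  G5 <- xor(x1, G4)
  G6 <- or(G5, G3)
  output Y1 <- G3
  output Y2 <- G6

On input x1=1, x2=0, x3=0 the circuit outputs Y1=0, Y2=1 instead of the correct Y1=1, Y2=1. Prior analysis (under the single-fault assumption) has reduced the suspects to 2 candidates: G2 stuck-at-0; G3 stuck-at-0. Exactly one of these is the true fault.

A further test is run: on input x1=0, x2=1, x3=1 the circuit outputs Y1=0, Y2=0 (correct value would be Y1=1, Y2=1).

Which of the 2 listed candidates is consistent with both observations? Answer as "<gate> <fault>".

Evaluate each candidate on input x1=0, x2=1, x3=1:
  G2 stuck-at-0: G1=1, G2=0 [stuck-at-0], G3=1, G4=1, G5=1, G6=1 → Y1=1, Y2=1 — eliminated
  G3 stuck-at-0: G1=1, G2=0, G3=0 [stuck-at-0], G4=0, G5=0, G6=0 → Y1=0, Y2=0 — matches
Only G3 stuck-at-0 reproduces the observed Y1=0, Y2=0.

G3 stuck-at-0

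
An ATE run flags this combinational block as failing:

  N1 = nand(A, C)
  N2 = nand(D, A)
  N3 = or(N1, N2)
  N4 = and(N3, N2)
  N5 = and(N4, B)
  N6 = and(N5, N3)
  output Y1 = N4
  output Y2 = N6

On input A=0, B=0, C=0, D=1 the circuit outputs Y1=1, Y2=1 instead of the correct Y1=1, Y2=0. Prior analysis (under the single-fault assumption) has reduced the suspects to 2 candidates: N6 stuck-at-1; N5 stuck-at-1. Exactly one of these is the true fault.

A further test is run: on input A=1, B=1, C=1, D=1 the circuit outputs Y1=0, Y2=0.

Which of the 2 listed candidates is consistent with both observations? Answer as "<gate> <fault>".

N5 stuck-at-1

Evaluate each candidate on input A=1, B=1, C=1, D=1:
  N6 stuck-at-1: N1=0, N2=0, N3=0, N4=0, N5=0, N6=1 [stuck-at-1] → Y1=0, Y2=1 — eliminated
  N5 stuck-at-1: N1=0, N2=0, N3=0, N4=0, N5=1 [stuck-at-1], N6=0 → Y1=0, Y2=0 — matches
Only N5 stuck-at-1 reproduces the observed Y1=0, Y2=0.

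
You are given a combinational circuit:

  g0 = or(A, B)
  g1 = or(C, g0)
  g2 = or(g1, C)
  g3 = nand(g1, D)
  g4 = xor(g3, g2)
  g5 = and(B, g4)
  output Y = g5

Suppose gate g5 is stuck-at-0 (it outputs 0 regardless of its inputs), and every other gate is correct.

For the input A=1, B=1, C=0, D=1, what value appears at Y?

0

Propagate with g5 forced: g0=1, g1=1, g2=1, g3=0, g4=1, g5=0 [stuck-at-0].
So Y = 0. (Without the fault it would be 1.)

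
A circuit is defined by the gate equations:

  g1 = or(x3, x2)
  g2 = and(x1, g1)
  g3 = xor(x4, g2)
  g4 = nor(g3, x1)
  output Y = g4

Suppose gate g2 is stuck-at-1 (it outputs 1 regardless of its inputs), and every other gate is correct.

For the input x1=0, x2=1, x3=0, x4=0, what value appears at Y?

Propagate with g2 forced: g1=1, g2=1 [stuck-at-1], g3=1, g4=0.
So Y = 0. (Without the fault it would be 1.)

0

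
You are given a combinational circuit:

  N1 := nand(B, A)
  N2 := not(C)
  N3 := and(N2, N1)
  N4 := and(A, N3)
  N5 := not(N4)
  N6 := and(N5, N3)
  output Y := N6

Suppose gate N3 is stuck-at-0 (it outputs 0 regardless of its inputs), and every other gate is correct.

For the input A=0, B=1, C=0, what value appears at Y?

Propagate with N3 forced: N1=1, N2=1, N3=0 [stuck-at-0], N4=0, N5=1, N6=0.
So Y = 0. (Without the fault it would be 1.)

0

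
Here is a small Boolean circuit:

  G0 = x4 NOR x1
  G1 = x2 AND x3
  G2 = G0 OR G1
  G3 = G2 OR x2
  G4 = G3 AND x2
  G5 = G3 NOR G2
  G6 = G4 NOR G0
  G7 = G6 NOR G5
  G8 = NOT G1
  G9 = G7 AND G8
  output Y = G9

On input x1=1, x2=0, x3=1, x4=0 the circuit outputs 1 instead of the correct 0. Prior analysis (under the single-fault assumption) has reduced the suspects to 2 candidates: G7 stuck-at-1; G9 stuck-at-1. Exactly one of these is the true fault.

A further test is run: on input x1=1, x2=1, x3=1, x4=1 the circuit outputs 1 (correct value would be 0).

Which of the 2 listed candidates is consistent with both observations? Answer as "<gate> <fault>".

Evaluate each candidate on input x1=1, x2=1, x3=1, x4=1:
  G7 stuck-at-1: G0=0, G1=1, G2=1, G3=1, G4=1, G5=0, G6=0, G7=1 [stuck-at-1], G8=0, G9=0 → 0 — eliminated
  G9 stuck-at-1: G0=0, G1=1, G2=1, G3=1, G4=1, G5=0, G6=0, G7=1, G8=0, G9=1 [stuck-at-1] → 1 — matches
Only G9 stuck-at-1 reproduces the observed 1.

G9 stuck-at-1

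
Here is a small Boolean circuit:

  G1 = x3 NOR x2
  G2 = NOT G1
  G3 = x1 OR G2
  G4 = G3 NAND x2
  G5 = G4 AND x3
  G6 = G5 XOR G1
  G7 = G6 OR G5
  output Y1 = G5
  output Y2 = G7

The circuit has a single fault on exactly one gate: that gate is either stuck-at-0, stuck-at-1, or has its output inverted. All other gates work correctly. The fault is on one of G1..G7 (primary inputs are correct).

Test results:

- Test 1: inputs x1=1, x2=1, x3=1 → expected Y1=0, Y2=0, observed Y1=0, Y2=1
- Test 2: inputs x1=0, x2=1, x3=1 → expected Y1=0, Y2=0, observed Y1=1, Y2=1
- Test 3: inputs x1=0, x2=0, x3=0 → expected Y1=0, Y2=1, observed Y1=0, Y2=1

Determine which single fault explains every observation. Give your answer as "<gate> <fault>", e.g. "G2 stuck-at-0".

Fault-free values for test 1 (x1=1, x2=1, x3=1): G1=0, G2=1, G3=1, G4=0, G5=0, G6=0, G7=0, giving Y1=0, Y2=0. Observed Y1=0, Y2=1.
Test 1: faults giving observed Y1=0, Y2=1 are {G1 stuck-at-1, G1 inverted output, G6 stuck-at-1, G6 inverted output, G7 stuck-at-1, G7 inverted output}.
Test 2 (x1=0, x2=1, x3=1): fault-free G1=0, G2=1, G3=1, G4=0, G5=0, G6=0, G7=0 → Y1=0, Y2=0; observed Y1=1, Y2=1. Eliminates G6 stuck-at-1, G6 inverted output, G7 stuck-at-1, G7 inverted output.
Test 3 (x1=0, x2=0, x3=0): fault-free G1=1, G2=0, G3=0, G4=1, G5=0, G6=1, G7=1 → Y1=0, Y2=1; observed Y1=0, Y2=1. Eliminates G1 inverted output.
Only G1 stuck-at-1 is consistent with every test.

G1 stuck-at-1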